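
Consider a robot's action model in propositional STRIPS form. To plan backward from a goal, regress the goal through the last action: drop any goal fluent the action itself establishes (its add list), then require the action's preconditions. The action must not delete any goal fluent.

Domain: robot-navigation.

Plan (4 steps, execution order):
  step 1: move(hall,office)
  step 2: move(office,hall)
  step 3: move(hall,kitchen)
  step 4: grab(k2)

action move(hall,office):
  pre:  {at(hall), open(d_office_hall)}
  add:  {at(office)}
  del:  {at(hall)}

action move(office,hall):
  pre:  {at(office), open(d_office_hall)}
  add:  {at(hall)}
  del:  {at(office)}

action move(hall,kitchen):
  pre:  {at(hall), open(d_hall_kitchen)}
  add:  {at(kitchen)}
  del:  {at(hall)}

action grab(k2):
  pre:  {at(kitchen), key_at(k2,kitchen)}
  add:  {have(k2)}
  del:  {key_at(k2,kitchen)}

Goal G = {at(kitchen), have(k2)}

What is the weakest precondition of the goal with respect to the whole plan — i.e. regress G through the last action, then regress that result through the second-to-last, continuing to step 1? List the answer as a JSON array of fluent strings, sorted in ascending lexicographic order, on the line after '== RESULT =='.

Regress step by step:
  through step 4 (grab(k2)): drop {have(k2)}, keep {at(kitchen)}, require {at(kitchen), key_at(k2,kitchen)}
    → {at(kitchen), key_at(k2,kitchen)}
  through step 3 (move(hall,kitchen)): drop {at(kitchen)}, keep {key_at(k2,kitchen)}, require {at(hall), open(d_hall_kitchen)}
    → {at(hall), key_at(k2,kitchen), open(d_hall_kitchen)}
  through step 2 (move(office,hall)): drop {at(hall)}, keep {key_at(k2,kitchen), open(d_hall_kitchen)}, require {at(office), open(d_office_hall)}
    → {at(office), key_at(k2,kitchen), open(d_hall_kitchen), open(d_office_hall)}
  through step 1 (move(hall,office)): drop {at(office)}, keep {key_at(k2,kitchen), open(d_hall_kitchen), open(d_office_hall)}, require {at(hall), open(d_office_hall)}
    → {at(hall), key_at(k2,kitchen), open(d_hall_kitchen), open(d_office_hall)}

== RESULT ==
["at(hall)", "key_at(k2,kitchen)", "open(d_hall_kitchen)", "open(d_office_hall)"]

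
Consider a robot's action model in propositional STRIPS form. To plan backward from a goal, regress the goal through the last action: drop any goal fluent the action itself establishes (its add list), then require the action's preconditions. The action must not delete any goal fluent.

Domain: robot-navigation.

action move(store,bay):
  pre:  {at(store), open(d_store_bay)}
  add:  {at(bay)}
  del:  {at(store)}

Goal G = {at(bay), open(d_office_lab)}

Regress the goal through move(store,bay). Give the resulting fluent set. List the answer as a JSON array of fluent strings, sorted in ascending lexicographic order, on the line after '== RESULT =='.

Compute (G \ add) ∪ pre:
  G ∩ del = {}  (empty — regression defined)
  G \ add = {at(bay), open(d_office_lab)} \ {at(bay)} = {open(d_office_lab)}
  ∪ pre   = {open(d_office_lab)} ∪ {at(store), open(d_store_bay)}
          = {at(store), open(d_office_lab), open(d_store_bay)}

== RESULT ==
["at(store)", "open(d_office_lab)", "open(d_store_bay)"]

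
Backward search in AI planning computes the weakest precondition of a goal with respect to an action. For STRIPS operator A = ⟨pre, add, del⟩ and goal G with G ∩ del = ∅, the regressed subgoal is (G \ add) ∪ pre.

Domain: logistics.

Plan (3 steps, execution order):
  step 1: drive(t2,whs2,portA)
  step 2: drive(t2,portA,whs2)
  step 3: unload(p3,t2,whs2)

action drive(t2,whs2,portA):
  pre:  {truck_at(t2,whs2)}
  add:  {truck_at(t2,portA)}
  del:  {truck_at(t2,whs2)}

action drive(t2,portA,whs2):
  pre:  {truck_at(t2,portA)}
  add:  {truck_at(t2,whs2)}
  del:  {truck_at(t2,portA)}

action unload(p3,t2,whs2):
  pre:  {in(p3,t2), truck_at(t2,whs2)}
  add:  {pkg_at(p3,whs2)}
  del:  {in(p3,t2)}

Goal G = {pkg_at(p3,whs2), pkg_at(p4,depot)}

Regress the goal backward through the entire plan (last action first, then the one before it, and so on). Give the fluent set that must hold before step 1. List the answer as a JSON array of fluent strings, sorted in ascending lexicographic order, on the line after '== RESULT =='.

Work backward from the goal:
  through step 3 (unload(p3,t2,whs2)): drop {pkg_at(p3,whs2)}, keep {pkg_at(p4,depot)}, require {in(p3,t2), truck_at(t2,whs2)}
    → {in(p3,t2), pkg_at(p4,depot), truck_at(t2,whs2)}
  through step 2 (drive(t2,portA,whs2)): drop {truck_at(t2,whs2)}, keep {in(p3,t2), pkg_at(p4,depot)}, require {truck_at(t2,portA)}
    → {in(p3,t2), pkg_at(p4,depot), truck_at(t2,portA)}
  through step 1 (drive(t2,whs2,portA)): drop {truck_at(t2,portA)}, keep {in(p3,t2), pkg_at(p4,depot)}, require {truck_at(t2,whs2)}
    → {in(p3,t2), pkg_at(p4,depot), truck_at(t2,whs2)}

== RESULT ==
["in(p3,t2)", "pkg_at(p4,depot)", "truck_at(t2,whs2)"]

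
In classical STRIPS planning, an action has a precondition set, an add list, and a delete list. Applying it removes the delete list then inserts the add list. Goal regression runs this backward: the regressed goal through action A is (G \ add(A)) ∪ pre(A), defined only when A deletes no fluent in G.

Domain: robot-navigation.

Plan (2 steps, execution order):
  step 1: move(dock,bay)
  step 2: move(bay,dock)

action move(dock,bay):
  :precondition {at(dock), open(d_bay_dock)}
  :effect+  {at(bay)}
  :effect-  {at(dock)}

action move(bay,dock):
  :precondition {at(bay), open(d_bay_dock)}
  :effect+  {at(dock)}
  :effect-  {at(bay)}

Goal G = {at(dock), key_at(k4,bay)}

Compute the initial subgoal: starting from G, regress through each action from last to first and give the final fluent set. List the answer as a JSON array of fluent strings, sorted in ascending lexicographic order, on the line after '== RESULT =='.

Work backward from the goal:
  through step 2 (move(bay,dock)): drop {at(dock)}, keep {key_at(k4,bay)}, require {at(bay), open(d_bay_dock)}
    → {at(bay), key_at(k4,bay), open(d_bay_dock)}
  through step 1 (move(dock,bay)): drop {at(bay)}, keep {key_at(k4,bay), open(d_bay_dock)}, require {at(dock), open(d_bay_dock)}
    → {at(dock), key_at(k4,bay), open(d_bay_dock)}

== RESULT ==
["at(dock)", "key_at(k4,bay)", "open(d_bay_dock)"]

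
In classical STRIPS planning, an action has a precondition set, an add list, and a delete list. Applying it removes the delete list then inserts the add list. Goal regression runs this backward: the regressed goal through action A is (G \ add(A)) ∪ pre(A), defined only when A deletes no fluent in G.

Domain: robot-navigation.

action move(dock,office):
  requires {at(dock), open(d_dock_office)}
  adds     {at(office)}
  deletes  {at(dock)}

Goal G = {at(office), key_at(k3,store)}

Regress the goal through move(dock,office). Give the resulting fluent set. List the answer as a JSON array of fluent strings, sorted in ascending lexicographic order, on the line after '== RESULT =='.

Regress:
  G ∩ del = {}  (empty — regression defined)
  G \ add = {at(office), key_at(k3,store)} \ {at(office)} = {key_at(k3,store)}
  ∪ pre   = {key_at(k3,store)} ∪ {at(dock), open(d_dock_office)}
          = {at(dock), key_at(k3,store), open(d_dock_office)}

== RESULT ==
["at(dock)", "key_at(k3,store)", "open(d_dock_office)"]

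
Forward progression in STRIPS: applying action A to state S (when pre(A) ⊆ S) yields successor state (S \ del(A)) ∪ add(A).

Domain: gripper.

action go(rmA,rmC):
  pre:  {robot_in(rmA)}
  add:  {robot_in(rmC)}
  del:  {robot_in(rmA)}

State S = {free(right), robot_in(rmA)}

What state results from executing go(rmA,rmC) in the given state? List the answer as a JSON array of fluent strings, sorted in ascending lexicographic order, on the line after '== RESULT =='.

Progress:
  pre ⊆ S: {robot_in(rmA)} ⊆ S  — applicable
  S \ del = {free(right)}
  ∪ add   = {free(right), robot_in(rmC)}

== RESULT ==
["free(right)", "robot_in(rmC)"]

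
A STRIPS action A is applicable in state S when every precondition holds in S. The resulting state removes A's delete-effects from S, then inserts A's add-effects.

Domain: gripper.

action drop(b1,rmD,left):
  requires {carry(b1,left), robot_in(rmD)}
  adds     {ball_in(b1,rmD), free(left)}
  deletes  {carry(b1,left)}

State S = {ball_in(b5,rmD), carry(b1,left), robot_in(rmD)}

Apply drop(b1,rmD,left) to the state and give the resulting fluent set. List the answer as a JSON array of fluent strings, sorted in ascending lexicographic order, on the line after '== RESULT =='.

Compute (S \ del) ∪ add:
  pre ⊆ S: {carry(b1,left), robot_in(rmD)} ⊆ S  — applicable
  S \ del = {ball_in(b5,rmD), robot_in(rmD)}
  ∪ add   = {ball_in(b1,rmD), ball_in(b5,rmD), free(left), robot_in(rmD)}

== RESULT ==
["ball_in(b1,rmD)", "ball_in(b5,rmD)", "free(left)", "robot_in(rmD)"]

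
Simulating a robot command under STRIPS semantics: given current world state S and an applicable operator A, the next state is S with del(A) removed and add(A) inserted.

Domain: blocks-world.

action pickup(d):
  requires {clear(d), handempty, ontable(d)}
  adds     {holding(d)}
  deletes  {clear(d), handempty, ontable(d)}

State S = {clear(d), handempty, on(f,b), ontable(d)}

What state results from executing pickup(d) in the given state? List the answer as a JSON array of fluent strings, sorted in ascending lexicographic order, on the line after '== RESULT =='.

Progress:
  pre ⊆ S: {clear(d), handempty, ontable(d)} ⊆ S  — applicable
  S \ del = {on(f,b)}
  ∪ add   = {holding(d), on(f,b)}

== RESULT ==
["holding(d)", "on(f,b)"]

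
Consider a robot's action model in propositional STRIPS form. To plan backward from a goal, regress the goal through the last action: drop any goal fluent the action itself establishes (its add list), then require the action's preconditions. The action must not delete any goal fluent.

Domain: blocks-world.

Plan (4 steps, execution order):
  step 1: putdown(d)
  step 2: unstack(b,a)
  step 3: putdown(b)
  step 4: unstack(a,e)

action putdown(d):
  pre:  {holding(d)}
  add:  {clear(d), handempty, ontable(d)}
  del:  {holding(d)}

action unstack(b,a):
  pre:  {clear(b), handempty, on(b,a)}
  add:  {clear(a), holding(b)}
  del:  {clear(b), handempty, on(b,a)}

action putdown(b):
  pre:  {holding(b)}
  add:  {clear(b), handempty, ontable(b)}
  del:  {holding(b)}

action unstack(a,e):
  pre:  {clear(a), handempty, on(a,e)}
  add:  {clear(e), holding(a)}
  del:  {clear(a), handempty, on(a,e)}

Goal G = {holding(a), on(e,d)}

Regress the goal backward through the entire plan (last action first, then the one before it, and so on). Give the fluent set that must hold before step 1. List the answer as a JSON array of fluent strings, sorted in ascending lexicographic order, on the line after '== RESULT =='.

Work backward from the goal:
  through step 4 (unstack(a,e)): drop {holding(a)}, keep {on(e,d)}, require {clear(a), handempty, on(a,e)}
    → {clear(a), handempty, on(a,e), on(e,d)}
  through step 3 (putdown(b)): drop {handempty}, keep {clear(a), on(a,e), on(e,d)}, require {holding(b)}
    → {clear(a), holding(b), on(a,e), on(e,d)}
  through step 2 (unstack(b,a)): drop {clear(a), holding(b)}, keep {on(a,e), on(e,d)}, require {clear(b), handempty, on(b,a)}
    → {clear(b), handempty, on(a,e), on(b,a), on(e,d)}
  through step 1 (putdown(d)): drop {handempty}, keep {clear(b), on(a,e), on(b,a), on(e,d)}, require {holding(d)}
    → {clear(b), holding(d), on(a,e), on(b,a), on(e,d)}

== RESULT ==
["clear(b)", "holding(d)", "on(a,e)", "on(b,a)", "on(e,d)"]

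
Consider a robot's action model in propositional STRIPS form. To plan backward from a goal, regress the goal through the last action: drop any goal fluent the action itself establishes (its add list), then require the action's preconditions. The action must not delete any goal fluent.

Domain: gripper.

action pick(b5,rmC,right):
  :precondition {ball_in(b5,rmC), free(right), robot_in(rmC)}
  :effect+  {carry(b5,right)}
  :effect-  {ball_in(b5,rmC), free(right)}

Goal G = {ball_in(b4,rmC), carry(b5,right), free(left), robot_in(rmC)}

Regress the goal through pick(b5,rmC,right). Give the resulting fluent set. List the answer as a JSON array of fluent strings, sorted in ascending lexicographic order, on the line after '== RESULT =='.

Compute (G \ add) ∪ pre:
  G ∩ del = {}  (empty — regression defined)
  G \ add = {ball_in(b4,rmC), carry(b5,right), free(left), robot_in(rmC)} \ {carry(b5,right)} = {ball_in(b4,rmC), free(left), robot_in(rmC)}
  ∪ pre   = {ball_in(b4,rmC), free(left), robot_in(rmC)} ∪ {ball_in(b5,rmC), free(right), robot_in(rmC)}
          = {ball_in(b4,rmC), ball_in(b5,rmC), free(left), free(right), robot_in(rmC)}

== RESULT ==
["ball_in(b4,rmC)", "ball_in(b5,rmC)", "free(left)", "free(right)", "robot_in(rmC)"]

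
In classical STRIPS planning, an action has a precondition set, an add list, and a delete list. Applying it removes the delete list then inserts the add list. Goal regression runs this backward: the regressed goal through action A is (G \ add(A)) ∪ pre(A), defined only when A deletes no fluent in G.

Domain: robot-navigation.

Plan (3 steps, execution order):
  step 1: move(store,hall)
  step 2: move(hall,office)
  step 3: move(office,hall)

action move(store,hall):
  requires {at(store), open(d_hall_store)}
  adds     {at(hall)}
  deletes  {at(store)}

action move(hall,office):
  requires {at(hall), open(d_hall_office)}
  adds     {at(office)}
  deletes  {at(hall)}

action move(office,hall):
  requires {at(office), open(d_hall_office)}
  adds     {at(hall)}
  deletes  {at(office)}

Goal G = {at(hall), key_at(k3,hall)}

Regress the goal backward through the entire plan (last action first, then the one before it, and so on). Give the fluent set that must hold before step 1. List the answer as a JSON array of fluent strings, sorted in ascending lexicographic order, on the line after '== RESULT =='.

Regress step by step:
  through step 3 (move(office,hall)): drop {at(hall)}, keep {key_at(k3,hall)}, require {at(office), open(d_hall_office)}
    → {at(office), key_at(k3,hall), open(d_hall_office)}
  through step 2 (move(hall,office)): drop {at(office)}, keep {key_at(k3,hall), open(d_hall_office)}, require {at(hall), open(d_hall_office)}
    → {at(hall), key_at(k3,hall), open(d_hall_office)}
  through step 1 (move(store,hall)): drop {at(hall)}, keep {key_at(k3,hall), open(d_hall_office)}, require {at(store), open(d_hall_store)}
    → {at(store), key_at(k3,hall), open(d_hall_office), open(d_hall_store)}

== RESULT ==
["at(store)", "key_at(k3,hall)", "open(d_hall_office)", "open(d_hall_store)"]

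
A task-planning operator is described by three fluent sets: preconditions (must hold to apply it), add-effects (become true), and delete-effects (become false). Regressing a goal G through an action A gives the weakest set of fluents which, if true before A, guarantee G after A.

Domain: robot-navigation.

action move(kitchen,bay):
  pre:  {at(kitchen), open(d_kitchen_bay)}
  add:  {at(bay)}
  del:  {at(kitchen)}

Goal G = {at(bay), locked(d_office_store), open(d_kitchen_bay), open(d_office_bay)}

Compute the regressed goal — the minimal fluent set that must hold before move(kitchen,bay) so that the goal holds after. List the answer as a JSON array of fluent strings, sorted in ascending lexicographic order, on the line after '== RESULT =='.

Compute (G \ add) ∪ pre:
  G ∩ del = {}  (empty — regression defined)
  G \ add = {at(bay), locked(d_office_store), open(d_kitchen_bay), open(d_office_bay)} \ {at(bay)} = {locked(d_office_store), open(d_kitchen_bay), open(d_office_bay)}
  ∪ pre   = {locked(d_office_store), open(d_kitchen_bay), open(d_office_bay)} ∪ {at(kitchen), open(d_kitchen_bay)}
          = {at(kitchen), locked(d_office_store), open(d_kitchen_bay), open(d_office_bay)}

== RESULT ==
["at(kitchen)", "locked(d_office_store)", "open(d_kitchen_bay)", "open(d_office_bay)"]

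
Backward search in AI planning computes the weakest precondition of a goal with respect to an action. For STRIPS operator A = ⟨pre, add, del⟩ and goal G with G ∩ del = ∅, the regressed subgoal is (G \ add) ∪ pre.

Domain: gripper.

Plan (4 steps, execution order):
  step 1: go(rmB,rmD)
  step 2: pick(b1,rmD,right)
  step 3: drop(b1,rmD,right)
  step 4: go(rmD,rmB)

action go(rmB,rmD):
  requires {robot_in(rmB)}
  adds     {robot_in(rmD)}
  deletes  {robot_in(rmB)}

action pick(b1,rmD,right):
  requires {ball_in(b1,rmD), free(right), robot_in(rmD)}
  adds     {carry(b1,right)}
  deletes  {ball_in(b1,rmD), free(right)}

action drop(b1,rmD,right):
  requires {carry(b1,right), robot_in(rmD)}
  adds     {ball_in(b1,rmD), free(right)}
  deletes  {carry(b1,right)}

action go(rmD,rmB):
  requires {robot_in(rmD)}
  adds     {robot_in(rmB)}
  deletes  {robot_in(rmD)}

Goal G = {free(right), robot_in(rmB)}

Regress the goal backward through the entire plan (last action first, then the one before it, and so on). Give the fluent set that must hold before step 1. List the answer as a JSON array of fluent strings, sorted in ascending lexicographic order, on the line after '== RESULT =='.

Regress step by step:
  through step 4 (go(rmD,rmB)): drop {robot_in(rmB)}, keep {free(right)}, require {robot_in(rmD)}
    → {free(right), robot_in(rmD)}
  through step 3 (drop(b1,rmD,right)): drop {free(right)}, keep {robot_in(rmD)}, require {carry(b1,right), robot_in(rmD)}
    → {carry(b1,right), robot_in(rmD)}
  through step 2 (pick(b1,rmD,right)): drop {carry(b1,right)}, keep {robot_in(rmD)}, require {ball_in(b1,rmD), free(right), robot_in(rmD)}
    → {ball_in(b1,rmD), free(right), robot_in(rmD)}
  through step 1 (go(rmB,rmD)): drop {robot_in(rmD)}, keep {ball_in(b1,rmD), free(right)}, require {robot_in(rmB)}
    → {ball_in(b1,rmD), free(right), robot_in(rmB)}

== RESULT ==
["ball_in(b1,rmD)", "free(right)", "robot_in(rmB)"]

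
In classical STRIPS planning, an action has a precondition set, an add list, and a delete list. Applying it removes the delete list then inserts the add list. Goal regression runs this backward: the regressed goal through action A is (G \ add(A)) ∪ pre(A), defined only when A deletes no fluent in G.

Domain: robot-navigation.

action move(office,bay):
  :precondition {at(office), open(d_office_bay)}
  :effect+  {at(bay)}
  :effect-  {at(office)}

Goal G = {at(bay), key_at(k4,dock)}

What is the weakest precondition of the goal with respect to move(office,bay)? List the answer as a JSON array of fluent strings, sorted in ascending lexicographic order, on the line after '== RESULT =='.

Compute (G \ add) ∪ pre:
  G ∩ del = {}  (empty — regression defined)
  G \ add = {at(bay), key_at(k4,dock)} \ {at(bay)} = {key_at(k4,dock)}
  ∪ pre   = {key_at(k4,dock)} ∪ {at(office), open(d_office_bay)}
          = {at(office), key_at(k4,dock), open(d_office_bay)}

== RESULT ==
["at(office)", "key_at(k4,dock)", "open(d_office_bay)"]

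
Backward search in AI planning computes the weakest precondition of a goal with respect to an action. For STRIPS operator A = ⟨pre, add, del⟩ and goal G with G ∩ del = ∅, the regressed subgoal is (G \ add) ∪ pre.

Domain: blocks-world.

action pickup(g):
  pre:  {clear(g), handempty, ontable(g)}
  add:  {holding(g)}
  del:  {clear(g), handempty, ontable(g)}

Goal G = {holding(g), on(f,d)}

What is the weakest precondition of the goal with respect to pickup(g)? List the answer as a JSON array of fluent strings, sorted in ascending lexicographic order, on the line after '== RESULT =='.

Regress:
  G ∩ del = {}  (empty — regression defined)
  G \ add = {holding(g), on(f,d)} \ {holding(g)} = {on(f,d)}
  ∪ pre   = {on(f,d)} ∪ {clear(g), handempty, ontable(g)}
          = {clear(g), handempty, on(f,d), ontable(g)}

== RESULT ==
["clear(g)", "handempty", "on(f,d)", "ontable(g)"]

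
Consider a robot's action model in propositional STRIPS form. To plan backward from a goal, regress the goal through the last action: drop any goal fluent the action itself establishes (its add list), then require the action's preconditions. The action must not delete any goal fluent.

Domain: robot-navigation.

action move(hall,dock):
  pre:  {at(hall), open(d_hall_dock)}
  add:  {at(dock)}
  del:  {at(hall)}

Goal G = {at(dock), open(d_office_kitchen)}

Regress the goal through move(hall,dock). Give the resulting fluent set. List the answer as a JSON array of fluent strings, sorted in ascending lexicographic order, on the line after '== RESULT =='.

Regress:
  G ∩ del = {}  (empty — regression defined)
  G \ add = {at(dock), open(d_office_kitchen)} \ {at(dock)} = {open(d_office_kitchen)}
  ∪ pre   = {open(d_office_kitchen)} ∪ {at(hall), open(d_hall_dock)}
          = {at(hall), open(d_hall_dock), open(d_office_kitchen)}

== RESULT ==
["at(hall)", "open(d_hall_dock)", "open(d_office_kitchen)"]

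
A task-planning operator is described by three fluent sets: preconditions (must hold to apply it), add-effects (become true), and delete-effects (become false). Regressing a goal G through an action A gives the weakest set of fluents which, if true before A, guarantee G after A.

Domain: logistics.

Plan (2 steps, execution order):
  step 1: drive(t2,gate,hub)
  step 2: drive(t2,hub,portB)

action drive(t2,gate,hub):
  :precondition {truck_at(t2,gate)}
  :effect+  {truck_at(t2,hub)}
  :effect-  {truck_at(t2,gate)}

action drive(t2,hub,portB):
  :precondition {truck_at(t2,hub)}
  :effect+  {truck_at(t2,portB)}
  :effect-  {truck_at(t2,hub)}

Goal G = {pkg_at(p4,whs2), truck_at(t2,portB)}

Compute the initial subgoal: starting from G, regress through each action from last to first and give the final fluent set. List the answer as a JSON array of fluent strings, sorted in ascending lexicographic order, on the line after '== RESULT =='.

Work backward from the goal:
  through step 2 (drive(t2,hub,portB)): drop {truck_at(t2,portB)}, keep {pkg_at(p4,whs2)}, require {truck_at(t2,hub)}
    → {pkg_at(p4,whs2), truck_at(t2,hub)}
  through step 1 (drive(t2,gate,hub)): drop {truck_at(t2,hub)}, keep {pkg_at(p4,whs2)}, require {truck_at(t2,gate)}
    → {pkg_at(p4,whs2), truck_at(t2,gate)}

== RESULT ==
["pkg_at(p4,whs2)", "truck_at(t2,gate)"]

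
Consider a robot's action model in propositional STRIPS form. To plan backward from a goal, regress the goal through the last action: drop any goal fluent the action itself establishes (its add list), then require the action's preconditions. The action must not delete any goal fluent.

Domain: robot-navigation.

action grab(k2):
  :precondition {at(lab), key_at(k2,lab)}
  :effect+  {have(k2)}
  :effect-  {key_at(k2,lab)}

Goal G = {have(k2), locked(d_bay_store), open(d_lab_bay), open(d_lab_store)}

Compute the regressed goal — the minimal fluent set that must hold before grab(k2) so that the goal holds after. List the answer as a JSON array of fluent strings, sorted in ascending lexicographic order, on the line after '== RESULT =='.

Compute (G \ add) ∪ pre:
  G ∩ del = {}  (empty — regression defined)
  G \ add = {have(k2), locked(d_bay_store), open(d_lab_bay), open(d_lab_store)} \ {have(k2)} = {locked(d_bay_store), open(d_lab_bay), open(d_lab_store)}
  ∪ pre   = {locked(d_bay_store), open(d_lab_bay), open(d_lab_store)} ∪ {at(lab), key_at(k2,lab)}
          = {at(lab), key_at(k2,lab), locked(d_bay_store), open(d_lab_bay), open(d_lab_store)}

== RESULT ==
["at(lab)", "key_at(k2,lab)", "locked(d_bay_store)", "open(d_lab_bay)", "open(d_lab_store)"]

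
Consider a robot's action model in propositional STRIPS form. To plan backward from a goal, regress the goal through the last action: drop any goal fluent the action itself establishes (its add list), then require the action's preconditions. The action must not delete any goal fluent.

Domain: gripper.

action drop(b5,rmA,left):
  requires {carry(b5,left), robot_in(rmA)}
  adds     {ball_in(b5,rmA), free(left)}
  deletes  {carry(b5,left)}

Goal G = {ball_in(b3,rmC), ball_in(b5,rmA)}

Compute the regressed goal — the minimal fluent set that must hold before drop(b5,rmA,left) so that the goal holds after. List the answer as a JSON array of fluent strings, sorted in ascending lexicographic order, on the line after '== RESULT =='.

Compute (G \ add) ∪ pre:
  G ∩ del = {}  (empty — regression defined)
  G \ add = {ball_in(b3,rmC), ball_in(b5,rmA)} \ {ball_in(b5,rmA), free(left)} = {ball_in(b3,rmC)}
  ∪ pre   = {ball_in(b3,rmC)} ∪ {carry(b5,left), robot_in(rmA)}
          = {ball_in(b3,rmC), carry(b5,left), robot_in(rmA)}

== RESULT ==
["ball_in(b3,rmC)", "carry(b5,left)", "robot_in(rmA)"]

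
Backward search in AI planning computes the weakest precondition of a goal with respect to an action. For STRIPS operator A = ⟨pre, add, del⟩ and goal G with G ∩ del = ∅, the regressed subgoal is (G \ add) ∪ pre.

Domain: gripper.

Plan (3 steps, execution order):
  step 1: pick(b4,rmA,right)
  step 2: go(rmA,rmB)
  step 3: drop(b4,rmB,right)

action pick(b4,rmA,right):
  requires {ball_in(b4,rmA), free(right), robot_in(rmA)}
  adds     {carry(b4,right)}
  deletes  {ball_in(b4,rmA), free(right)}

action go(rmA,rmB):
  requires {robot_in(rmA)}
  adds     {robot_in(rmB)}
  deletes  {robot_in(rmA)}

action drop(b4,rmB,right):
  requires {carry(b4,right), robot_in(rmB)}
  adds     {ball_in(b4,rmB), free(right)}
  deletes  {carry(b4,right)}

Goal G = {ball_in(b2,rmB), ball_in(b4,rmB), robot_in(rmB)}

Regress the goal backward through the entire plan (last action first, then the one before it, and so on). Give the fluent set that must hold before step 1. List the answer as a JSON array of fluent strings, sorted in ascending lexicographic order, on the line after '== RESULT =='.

Regress step by step:
  through step 3 (drop(b4,rmB,right)): drop {ball_in(b4,rmB)}, keep {ball_in(b2,rmB), robot_in(rmB)}, require {carry(b4,right), robot_in(rmB)}
    → {ball_in(b2,rmB), carry(b4,right), robot_in(rmB)}
  through step 2 (go(rmA,rmB)): drop {robot_in(rmB)}, keep {ball_in(b2,rmB), carry(b4,right)}, require {robot_in(rmA)}
    → {ball_in(b2,rmB), carry(b4,right), robot_in(rmA)}
  through step 1 (pick(b4,rmA,right)): drop {carry(b4,right)}, keep {ball_in(b2,rmB), robot_in(rmA)}, require {ball_in(b4,rmA), free(right), robot_in(rmA)}
    → {ball_in(b2,rmB), ball_in(b4,rmA), free(right), robot_in(rmA)}

== RESULT ==
["ball_in(b2,rmB)", "ball_in(b4,rmA)", "free(right)", "robot_in(rmA)"]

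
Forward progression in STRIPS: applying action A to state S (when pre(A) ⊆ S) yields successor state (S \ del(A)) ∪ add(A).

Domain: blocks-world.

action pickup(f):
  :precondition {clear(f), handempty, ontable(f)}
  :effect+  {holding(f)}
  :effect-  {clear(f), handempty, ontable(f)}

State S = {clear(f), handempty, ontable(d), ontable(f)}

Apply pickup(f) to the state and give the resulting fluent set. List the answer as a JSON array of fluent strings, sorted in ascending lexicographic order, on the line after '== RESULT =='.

Compute (S \ del) ∪ add:
  pre ⊆ S: {clear(f), handempty, ontable(f)} ⊆ S  — applicable
  S \ del = {ontable(d)}
  ∪ add   = {holding(f), ontable(d)}

== RESULT ==
["holding(f)", "ontable(d)"]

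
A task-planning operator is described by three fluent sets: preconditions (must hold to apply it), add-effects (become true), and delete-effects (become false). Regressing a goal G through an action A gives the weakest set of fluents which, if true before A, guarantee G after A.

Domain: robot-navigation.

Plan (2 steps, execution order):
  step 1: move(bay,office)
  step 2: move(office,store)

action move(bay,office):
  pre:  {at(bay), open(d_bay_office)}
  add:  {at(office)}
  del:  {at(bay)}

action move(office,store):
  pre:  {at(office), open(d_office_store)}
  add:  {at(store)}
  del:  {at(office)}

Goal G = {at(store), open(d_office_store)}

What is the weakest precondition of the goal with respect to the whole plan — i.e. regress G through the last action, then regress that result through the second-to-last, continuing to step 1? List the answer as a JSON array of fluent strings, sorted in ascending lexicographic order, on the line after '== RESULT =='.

Regress step by step:
  through step 2 (move(office,store)): drop {at(store)}, keep {open(d_office_store)}, require {at(office), open(d_office_store)}
    → {at(office), open(d_office_store)}
  through step 1 (move(bay,office)): drop {at(office)}, keep {open(d_office_store)}, require {at(bay), open(d_bay_office)}
    → {at(bay), open(d_bay_office), open(d_office_store)}

== RESULT ==
["at(bay)", "open(d_bay_office)", "open(d_office_store)"]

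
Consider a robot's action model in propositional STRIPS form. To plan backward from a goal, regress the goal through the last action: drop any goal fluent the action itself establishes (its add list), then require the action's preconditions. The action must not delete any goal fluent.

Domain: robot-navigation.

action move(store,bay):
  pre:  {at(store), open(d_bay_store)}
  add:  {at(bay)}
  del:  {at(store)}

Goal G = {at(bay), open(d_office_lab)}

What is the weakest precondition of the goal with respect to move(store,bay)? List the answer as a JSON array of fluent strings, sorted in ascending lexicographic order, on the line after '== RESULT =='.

Regress:
  G ∩ del = {}  (empty — regression defined)
  G \ add = {at(bay), open(d_office_lab)} \ {at(bay)} = {open(d_office_lab)}
  ∪ pre   = {open(d_office_lab)} ∪ {at(store), open(d_bay_store)}
          = {at(store), open(d_bay_store), open(d_office_lab)}

== RESULT ==
["at(store)", "open(d_bay_store)", "open(d_office_lab)"]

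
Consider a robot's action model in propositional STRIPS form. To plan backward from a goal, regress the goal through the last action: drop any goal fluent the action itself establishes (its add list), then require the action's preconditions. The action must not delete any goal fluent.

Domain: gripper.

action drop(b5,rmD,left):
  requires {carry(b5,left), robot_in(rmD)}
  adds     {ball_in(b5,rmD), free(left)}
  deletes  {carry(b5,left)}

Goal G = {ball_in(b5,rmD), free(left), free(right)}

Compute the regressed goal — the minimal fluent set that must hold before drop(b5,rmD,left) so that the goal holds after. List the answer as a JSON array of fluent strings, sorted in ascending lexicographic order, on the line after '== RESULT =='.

Regress:
  G ∩ del = {}  (empty — regression defined)
  G \ add = {ball_in(b5,rmD), free(left), free(right)} \ {ball_in(b5,rmD), free(left)} = {free(right)}
  ∪ pre   = {free(right)} ∪ {carry(b5,left), robot_in(rmD)}
          = {carry(b5,left), free(right), robot_in(rmD)}

== RESULT ==
["carry(b5,left)", "free(right)", "robot_in(rmD)"]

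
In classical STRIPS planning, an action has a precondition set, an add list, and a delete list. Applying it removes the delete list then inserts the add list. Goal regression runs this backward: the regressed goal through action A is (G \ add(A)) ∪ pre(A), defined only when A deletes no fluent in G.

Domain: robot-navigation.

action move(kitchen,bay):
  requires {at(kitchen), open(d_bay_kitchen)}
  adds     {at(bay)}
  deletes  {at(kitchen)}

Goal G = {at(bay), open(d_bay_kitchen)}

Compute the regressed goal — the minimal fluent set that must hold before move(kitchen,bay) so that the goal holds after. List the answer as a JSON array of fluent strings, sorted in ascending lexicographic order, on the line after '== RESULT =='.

Regress:
  G ∩ del = {}  (empty — regression defined)
  G \ add = {at(bay), open(d_bay_kitchen)} \ {at(bay)} = {open(d_bay_kitchen)}
  ∪ pre   = {open(d_bay_kitchen)} ∪ {at(kitchen), open(d_bay_kitchen)}
          = {at(kitchen), open(d_bay_kitchen)}

== RESULT ==
["at(kitchen)", "open(d_bay_kitchen)"]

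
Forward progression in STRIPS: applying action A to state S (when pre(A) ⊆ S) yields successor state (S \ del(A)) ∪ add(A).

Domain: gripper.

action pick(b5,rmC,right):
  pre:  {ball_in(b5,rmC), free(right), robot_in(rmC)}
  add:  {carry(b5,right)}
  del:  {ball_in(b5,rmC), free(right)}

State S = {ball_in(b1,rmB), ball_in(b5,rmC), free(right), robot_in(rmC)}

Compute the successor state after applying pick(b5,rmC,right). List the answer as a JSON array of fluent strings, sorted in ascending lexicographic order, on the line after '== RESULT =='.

Compute (S \ del) ∪ add:
  pre ⊆ S: {ball_in(b5,rmC), free(right), robot_in(rmC)} ⊆ S  — applicable
  S \ del = {ball_in(b1,rmB), robot_in(rmC)}
  ∪ add   = {ball_in(b1,rmB), carry(b5,right), robot_in(rmC)}

== RESULT ==
["ball_in(b1,rmB)", "carry(b5,right)", "robot_in(rmC)"]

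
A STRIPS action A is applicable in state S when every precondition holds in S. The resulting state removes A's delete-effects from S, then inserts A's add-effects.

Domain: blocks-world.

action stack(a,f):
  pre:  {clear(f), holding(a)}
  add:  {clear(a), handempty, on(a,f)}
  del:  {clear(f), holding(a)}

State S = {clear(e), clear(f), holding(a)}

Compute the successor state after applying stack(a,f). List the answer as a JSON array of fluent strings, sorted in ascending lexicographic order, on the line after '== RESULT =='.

Compute (S \ del) ∪ add:
  pre ⊆ S: {clear(f), holding(a)} ⊆ S  — applicable
  S \ del = {clear(e)}
  ∪ add   = {clear(a), clear(e), handempty, on(a,f)}

== RESULT ==
["clear(a)", "clear(e)", "handempty", "on(a,f)"]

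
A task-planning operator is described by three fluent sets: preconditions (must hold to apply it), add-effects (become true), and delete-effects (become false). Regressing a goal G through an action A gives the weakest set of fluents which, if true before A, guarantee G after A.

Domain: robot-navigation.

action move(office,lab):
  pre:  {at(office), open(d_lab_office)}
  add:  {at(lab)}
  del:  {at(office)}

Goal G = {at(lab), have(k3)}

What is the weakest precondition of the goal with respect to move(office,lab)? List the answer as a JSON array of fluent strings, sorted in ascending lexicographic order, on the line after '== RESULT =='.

Regress:
  G ∩ del = {}  (empty — regression defined)
  G \ add = {at(lab), have(k3)} \ {at(lab)} = {have(k3)}
  ∪ pre   = {have(k3)} ∪ {at(office), open(d_lab_office)}
          = {at(office), have(k3), open(d_lab_office)}

== RESULT ==
["at(office)", "have(k3)", "open(d_lab_office)"]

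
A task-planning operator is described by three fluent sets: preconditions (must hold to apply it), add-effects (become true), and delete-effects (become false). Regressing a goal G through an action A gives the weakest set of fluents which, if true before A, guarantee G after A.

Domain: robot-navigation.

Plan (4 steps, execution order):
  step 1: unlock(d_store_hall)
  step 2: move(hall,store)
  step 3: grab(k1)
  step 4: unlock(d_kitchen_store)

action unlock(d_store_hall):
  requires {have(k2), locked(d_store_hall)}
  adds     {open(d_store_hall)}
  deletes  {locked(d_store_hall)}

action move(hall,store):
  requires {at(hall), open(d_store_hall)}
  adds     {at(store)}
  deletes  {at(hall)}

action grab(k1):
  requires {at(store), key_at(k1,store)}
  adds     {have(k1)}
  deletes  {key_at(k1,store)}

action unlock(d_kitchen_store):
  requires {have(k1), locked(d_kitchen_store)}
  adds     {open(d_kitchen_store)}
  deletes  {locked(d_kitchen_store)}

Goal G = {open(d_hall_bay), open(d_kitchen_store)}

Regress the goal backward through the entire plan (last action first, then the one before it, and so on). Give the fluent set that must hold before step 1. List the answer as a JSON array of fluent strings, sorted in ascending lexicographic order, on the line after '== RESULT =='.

Regress step by step:
  through step 4 (unlock(d_kitchen_store)): drop {open(d_kitchen_store)}, keep {open(d_hall_bay)}, require {have(k1), locked(d_kitchen_store)}
    → {have(k1), locked(d_kitchen_store), open(d_hall_bay)}
  through step 3 (grab(k1)): drop {have(k1)}, keep {locked(d_kitchen_store), open(d_hall_bay)}, require {at(store), key_at(k1,store)}
    → {at(store), key_at(k1,store), locked(d_kitchen_store), open(d_hall_bay)}
  through step 2 (move(hall,store)): drop {at(store)}, keep {key_at(k1,store), locked(d_kitchen_store), open(d_hall_bay)}, require {at(hall), open(d_store_hall)}
    → {at(hall), key_at(k1,store), locked(d_kitchen_store), open(d_hall_bay), open(d_store_hall)}
  through step 1 (unlock(d_store_hall)): drop {open(d_store_hall)}, keep {at(hall), key_at(k1,store), locked(d_kitchen_store), open(d_hall_bay)}, require {have(k2), locked(d_store_hall)}
    → {at(hall), have(k2), key_at(k1,store), locked(d_kitchen_store), locked(d_store_hall), open(d_hall_bay)}

== RESULT ==
["at(hall)", "have(k2)", "key_at(k1,store)", "locked(d_kitchen_store)", "locked(d_store_hall)", "open(d_hall_bay)"]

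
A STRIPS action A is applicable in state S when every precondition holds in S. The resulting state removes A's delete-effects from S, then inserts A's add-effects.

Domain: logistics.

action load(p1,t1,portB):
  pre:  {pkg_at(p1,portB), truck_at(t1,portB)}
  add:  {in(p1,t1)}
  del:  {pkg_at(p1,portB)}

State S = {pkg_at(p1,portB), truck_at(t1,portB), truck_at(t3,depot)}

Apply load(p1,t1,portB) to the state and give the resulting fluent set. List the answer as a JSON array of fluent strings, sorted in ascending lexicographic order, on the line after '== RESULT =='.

Compute (S \ del) ∪ add:
  pre ⊆ S: {pkg_at(p1,portB), truck_at(t1,portB)} ⊆ S  — applicable
  S \ del = {truck_at(t1,portB), truck_at(t3,depot)}
  ∪ add   = {in(p1,t1), truck_at(t1,portB), truck_at(t3,depot)}

== RESULT ==
["in(p1,t1)", "truck_at(t1,portB)", "truck_at(t3,depot)"]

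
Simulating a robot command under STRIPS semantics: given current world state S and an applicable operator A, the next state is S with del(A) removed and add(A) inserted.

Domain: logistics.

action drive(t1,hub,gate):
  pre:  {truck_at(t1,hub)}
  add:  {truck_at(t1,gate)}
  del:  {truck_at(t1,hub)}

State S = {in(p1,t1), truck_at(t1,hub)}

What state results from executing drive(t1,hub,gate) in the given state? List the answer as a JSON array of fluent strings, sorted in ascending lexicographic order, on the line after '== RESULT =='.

Progress:
  pre ⊆ S: {truck_at(t1,hub)} ⊆ S  — applicable
  S \ del = {in(p1,t1)}
  ∪ add   = {in(p1,t1), truck_at(t1,gate)}

== RESULT ==
["in(p1,t1)", "truck_at(t1,gate)"]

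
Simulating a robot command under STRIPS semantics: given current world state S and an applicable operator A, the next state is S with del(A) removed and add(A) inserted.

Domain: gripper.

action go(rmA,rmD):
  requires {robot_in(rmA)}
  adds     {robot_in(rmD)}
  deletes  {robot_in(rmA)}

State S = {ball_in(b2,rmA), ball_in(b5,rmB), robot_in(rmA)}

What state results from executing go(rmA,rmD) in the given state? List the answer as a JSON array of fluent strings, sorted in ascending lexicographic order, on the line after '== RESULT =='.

Progress:
  pre ⊆ S: {robot_in(rmA)} ⊆ S  — applicable
  S \ del = {ball_in(b2,rmA), ball_in(b5,rmB)}
  ∪ add   = {ball_in(b2,rmA), ball_in(b5,rmB), robot_in(rmD)}

== RESULT ==
["ball_in(b2,rmA)", "ball_in(b5,rmB)", "robot_in(rmD)"]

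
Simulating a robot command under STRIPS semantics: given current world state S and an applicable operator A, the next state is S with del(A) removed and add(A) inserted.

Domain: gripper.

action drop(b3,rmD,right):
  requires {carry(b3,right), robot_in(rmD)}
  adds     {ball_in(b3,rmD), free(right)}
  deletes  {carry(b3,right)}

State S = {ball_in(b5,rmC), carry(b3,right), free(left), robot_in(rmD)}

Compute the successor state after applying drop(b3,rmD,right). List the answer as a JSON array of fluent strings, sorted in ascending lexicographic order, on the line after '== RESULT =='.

Compute (S \ del) ∪ add:
  pre ⊆ S: {carry(b3,right), robot_in(rmD)} ⊆ S  — applicable
  S \ del = {ball_in(b5,rmC), free(left), robot_in(rmD)}
  ∪ add   = {ball_in(b3,rmD), ball_in(b5,rmC), free(left), free(right), robot_in(rmD)}

== RESULT ==
["ball_in(b3,rmD)", "ball_in(b5,rmC)", "free(left)", "free(right)", "robot_in(rmD)"]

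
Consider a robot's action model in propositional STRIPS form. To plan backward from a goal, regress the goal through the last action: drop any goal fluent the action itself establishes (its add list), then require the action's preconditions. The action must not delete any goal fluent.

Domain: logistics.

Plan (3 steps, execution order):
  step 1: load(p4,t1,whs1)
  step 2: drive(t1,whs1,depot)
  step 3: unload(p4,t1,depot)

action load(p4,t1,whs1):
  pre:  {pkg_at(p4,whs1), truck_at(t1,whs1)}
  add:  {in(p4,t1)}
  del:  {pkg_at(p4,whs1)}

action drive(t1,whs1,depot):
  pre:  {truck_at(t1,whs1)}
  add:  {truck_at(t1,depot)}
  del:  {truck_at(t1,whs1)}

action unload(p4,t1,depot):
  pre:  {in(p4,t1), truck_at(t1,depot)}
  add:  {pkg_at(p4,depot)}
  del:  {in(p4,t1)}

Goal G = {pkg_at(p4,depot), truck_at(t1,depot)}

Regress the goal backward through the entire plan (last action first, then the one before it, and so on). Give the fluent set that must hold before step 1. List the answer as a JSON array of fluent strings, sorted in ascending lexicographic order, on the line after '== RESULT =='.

Regress step by step:
  through step 3 (unload(p4,t1,depot)): drop {pkg_at(p4,depot)}, keep {truck_at(t1,depot)}, require {in(p4,t1), truck_at(t1,depot)}
    → {in(p4,t1), truck_at(t1,depot)}
  through step 2 (drive(t1,whs1,depot)): drop {truck_at(t1,depot)}, keep {in(p4,t1)}, require {truck_at(t1,whs1)}
    → {in(p4,t1), truck_at(t1,whs1)}
  through step 1 (load(p4,t1,whs1)): drop {in(p4,t1)}, keep {truck_at(t1,whs1)}, require {pkg_at(p4,whs1), truck_at(t1,whs1)}
    → {pkg_at(p4,whs1), truck_at(t1,whs1)}

== RESULT ==
["pkg_at(p4,whs1)", "truck_at(t1,whs1)"]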